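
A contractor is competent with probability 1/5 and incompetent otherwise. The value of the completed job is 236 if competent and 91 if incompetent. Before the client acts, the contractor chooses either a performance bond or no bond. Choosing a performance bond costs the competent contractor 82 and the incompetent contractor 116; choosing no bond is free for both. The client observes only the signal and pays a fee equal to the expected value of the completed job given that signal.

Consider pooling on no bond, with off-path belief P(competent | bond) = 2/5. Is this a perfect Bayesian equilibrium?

Yes

On the equilibrium path (no bond) the client holds the prior 1/5 and pays 1/5·236 + 4/5·91 = 120. Off-path (bond) belief 2/5 gives 2/5·236 + 3/5·91 = 149.
Competent: no bond gives 120 − 0 = 120; bond gives 149 − 82 = 67. Stays. ✓
Incompetent: no bond gives 120 − 0 = 120; bond gives 149 − 116 = 33. Stays. ✓
Beliefs are Bayes-consistent on-path and both types best-respond.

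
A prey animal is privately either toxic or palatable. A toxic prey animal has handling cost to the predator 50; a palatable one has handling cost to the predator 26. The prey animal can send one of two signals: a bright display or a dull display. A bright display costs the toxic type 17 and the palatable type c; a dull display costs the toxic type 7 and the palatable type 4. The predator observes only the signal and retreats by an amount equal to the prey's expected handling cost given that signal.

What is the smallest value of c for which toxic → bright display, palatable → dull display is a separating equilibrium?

28

Under separation: bright display → toxic (pays 50); dull display → palatable (pays 26).
Toxic: 50 − 17 = 33 ≥ 26 − 7 = 19. Holds regardless of c. ✓
Palatable: 26 − 4 ≥ 50 − c, so c ≥ 50 − 22 = 28.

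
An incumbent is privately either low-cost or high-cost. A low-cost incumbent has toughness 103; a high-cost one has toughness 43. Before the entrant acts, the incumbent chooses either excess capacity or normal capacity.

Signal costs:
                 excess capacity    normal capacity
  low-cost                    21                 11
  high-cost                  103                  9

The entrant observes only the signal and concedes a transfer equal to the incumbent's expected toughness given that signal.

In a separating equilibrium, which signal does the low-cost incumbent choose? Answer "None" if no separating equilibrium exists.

Try low-cost → excess capacity, high-cost → normal capacity:
  If types separate, excess capacity earns payment 103 and normal capacity earns 43.
  Low-cost: excess capacity gives 103 − 21 = 82; normal capacity gives 43 − 11 = 32. No deviation. ✓
  High-cost: normal capacity gives 43 − 9 = 34; excess capacity gives 103 − 103 = 0. No deviation. ✓
Both hold — the low-cost type sends excess capacity.

excess capacity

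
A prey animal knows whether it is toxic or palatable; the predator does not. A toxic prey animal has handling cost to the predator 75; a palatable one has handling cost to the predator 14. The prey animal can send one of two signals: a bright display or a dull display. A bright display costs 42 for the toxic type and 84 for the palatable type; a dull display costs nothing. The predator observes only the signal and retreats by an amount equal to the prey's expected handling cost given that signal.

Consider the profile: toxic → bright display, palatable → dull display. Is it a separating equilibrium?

Under separation the predator infers type exactly: bright display → toxic (pays 75), dull display → palatable (pays 14).
Toxic: bright display gives 75 − 42 = 33; dull display gives 14 − 0 = 14. No deviation. ✓
Palatable: dull display gives 14 − 0 = 14; bright display gives 75 − 84 = -9. No deviation. ✓
Neither type gains from mimicking the other.

Yes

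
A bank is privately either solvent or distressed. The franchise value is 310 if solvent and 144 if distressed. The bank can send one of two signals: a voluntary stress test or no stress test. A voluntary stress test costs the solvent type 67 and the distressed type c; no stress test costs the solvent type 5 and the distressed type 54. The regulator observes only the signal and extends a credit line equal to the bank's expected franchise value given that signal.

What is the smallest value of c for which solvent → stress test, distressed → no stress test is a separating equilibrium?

Under separation: stress test → solvent (pays 310); no stress test → distressed (pays 144).
Solvent: 310 − 67 = 243 ≥ 144 − 5 = 139. Holds regardless of c. ✓
Distressed: 144 − 54 ≥ 310 − c, so c ≥ 310 − 90 = 220.

220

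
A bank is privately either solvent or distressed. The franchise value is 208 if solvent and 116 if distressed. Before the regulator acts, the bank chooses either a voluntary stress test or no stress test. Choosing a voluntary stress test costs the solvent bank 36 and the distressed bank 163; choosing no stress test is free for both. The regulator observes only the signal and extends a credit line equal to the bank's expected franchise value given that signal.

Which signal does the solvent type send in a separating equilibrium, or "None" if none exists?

Try solvent → stress test, distressed → no stress test:
  If types separate, stress test earns payment 208 and no stress test earns 116.
  Solvent: stress test gives 208 − 36 = 172; no stress test gives 116 − 0 = 116. No deviation. ✓
  Distressed: no stress test gives 116 − 0 = 116; stress test gives 208 − 163 = 45. No deviation. ✓
Both hold — the solvent type sends stress test.

stress test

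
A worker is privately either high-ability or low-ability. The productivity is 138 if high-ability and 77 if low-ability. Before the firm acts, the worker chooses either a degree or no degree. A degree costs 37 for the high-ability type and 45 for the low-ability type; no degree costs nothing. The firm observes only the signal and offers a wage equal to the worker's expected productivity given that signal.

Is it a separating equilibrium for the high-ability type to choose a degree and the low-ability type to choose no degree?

If types separate, degree earns payment 138 and no degree earns 77.
High-ability: degree gives 138 − 37 = 101; no degree gives 77 − 0 = 77. No deviation. ✓
Low-ability: no degree gives 77 − 0 = 77; degree gives 138 − 45 = 93. Would deviate. ✗

No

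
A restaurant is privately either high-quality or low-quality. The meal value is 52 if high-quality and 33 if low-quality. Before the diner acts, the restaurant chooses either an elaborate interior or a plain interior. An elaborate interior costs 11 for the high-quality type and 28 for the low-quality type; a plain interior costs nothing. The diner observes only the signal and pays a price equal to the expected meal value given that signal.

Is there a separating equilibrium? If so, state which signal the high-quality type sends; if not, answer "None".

Try high-quality → elaborate interior, low-quality → plain interior:
  If types separate, elaborate interior earns payment 52 and plain interior earns 33.
  High-quality: elaborate interior gives 52 − 11 = 41; plain interior gives 33 − 0 = 33. No deviation. ✓
  Low-quality: plain interior gives 33 − 0 = 33; elaborate interior gives 52 − 28 = 24. No deviation. ✓
Both hold — the high-quality type sends elaborate interior.

elaborate interior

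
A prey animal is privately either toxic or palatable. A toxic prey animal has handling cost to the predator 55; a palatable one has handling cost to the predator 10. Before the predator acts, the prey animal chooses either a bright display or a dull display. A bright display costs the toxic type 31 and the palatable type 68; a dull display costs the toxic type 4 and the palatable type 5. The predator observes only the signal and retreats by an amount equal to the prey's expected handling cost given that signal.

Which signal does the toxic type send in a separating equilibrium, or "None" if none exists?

bright display

Try toxic → bright display, palatable → dull display:
  If types separate, bright display earns payment 55 and dull display earns 10.
  Toxic: bright display gives 55 − 31 = 24; dull display gives 10 − 4 = 6. No deviation. ✓
  Palatable: dull display gives 10 − 5 = 5; bright display gives 55 − 68 = -13. No deviation. ✓
Both hold — the toxic type sends bright display.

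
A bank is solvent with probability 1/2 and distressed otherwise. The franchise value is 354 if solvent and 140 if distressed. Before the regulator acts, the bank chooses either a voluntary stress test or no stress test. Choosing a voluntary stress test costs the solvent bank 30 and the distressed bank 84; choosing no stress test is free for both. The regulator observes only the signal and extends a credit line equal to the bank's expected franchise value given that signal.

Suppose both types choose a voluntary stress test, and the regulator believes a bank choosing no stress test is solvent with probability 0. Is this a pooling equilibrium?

On the equilibrium path (stress test) the regulator holds the prior 1/2 and pays 1/2·354 + 1/2·140 = 247. Off-path (no stress test) belief 0 gives 0·354 + 1·140 = 140.
Solvent: stress test gives 247 − 30 = 217; no stress test gives 140 − 0 = 140. Stays. ✓
Distressed: stress test gives 247 − 84 = 163; no stress test gives 140 − 0 = 140. Stays. ✓
Beliefs are Bayes-consistent on-path and both types best-respond.

Yes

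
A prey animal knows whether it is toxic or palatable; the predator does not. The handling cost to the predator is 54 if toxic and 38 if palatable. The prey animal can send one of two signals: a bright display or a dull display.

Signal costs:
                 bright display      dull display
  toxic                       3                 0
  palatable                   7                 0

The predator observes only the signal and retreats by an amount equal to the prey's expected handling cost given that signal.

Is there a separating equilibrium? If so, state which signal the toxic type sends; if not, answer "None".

Try toxic → bright display, palatable → dull display:
  Under separation the predator infers type exactly: bright display → toxic (pays 54), dull display → palatable (pays 38).
  Toxic: bright display gives 54 − 3 = 51; dull display gives 38 − 0 = 38. No deviation. ✓
  Palatable: dull display gives 38 − 0 = 38; bright display gives 54 − 7 = 47. Would deviate. ✗
Try toxic → dull display, palatable → bright display:
  Under separation the predator infers type exactly: dull display → toxic (pays 54), bright display → palatable (pays 38).
  Toxic: dull display gives 54 − 0 = 54; bright display gives 38 − 3 = 35. No deviation. ✓
  Palatable: bright display gives 38 − 7 = 31; dull display gives 54 − 0 = 54. Would deviate. ✗
Neither assignment is incentive-compatible.

None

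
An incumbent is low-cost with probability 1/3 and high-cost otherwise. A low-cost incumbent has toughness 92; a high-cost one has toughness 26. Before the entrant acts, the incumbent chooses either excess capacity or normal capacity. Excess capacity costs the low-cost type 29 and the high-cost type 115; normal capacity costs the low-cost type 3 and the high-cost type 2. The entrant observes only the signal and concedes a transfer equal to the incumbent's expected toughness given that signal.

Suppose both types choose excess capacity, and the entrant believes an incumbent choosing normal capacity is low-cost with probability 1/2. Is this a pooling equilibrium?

No

At the pooled signal (excess capacity) the entrant holds the prior 1/3 and pays 1/3·92 + 2/3·26 = 48. Off-path (normal capacity) belief 1/2 gives 1/2·92 + 1/2·26 = 59.
Low-cost: excess capacity gives 48 − 29 = 19; normal capacity gives 59 − 3 = 56. Deviates. ✗
High-cost: excess capacity gives 48 − 115 = -67; normal capacity gives 59 − 2 = 57. Deviates. ✗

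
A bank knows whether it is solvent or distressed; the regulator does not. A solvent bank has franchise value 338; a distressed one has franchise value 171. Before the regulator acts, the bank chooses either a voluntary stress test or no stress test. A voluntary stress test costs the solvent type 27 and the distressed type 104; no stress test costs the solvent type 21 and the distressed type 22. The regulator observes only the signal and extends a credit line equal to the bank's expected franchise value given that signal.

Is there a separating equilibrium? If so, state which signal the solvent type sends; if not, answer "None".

Try solvent → stress test, distressed → no stress test:
  Under separation the regulator infers type exactly: stress test → solvent (pays 338), no stress test → distressed (pays 171).
  Solvent: stress test gives 338 − 27 = 311; no stress test gives 171 − 21 = 150. No deviation. ✓
  Distressed: no stress test gives 171 − 22 = 149; stress test gives 338 − 104 = 234. Would deviate. ✗
Try solvent → no stress test, distressed → stress test:
  Under separation the regulator infers type exactly: no stress test → solvent (pays 338), stress test → distressed (pays 171).
  Solvent: no stress test gives 338 − 21 = 317; stress test gives 171 − 27 = 144. No deviation. ✓
  Distressed: stress test gives 171 − 104 = 67; no stress test gives 338 − 22 = 316. Would deviate. ✗
Neither assignment is incentive-compatible.

None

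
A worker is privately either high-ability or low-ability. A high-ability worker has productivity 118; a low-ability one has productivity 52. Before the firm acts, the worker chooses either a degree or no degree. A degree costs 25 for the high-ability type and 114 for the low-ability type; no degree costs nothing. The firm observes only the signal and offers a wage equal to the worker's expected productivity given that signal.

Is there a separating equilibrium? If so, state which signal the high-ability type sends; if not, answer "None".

degree

Try high-ability → degree, low-ability → no degree:
  Under separation the firm infers type exactly: degree → high-ability (pays 118), no degree → low-ability (pays 52).
  High-ability: degree gives 118 − 25 = 93; no degree gives 52 − 0 = 52. No deviation. ✓
  Low-ability: no degree gives 52 − 0 = 52; degree gives 118 − 114 = 4. No deviation. ✓
Both hold — the high-ability type sends degree.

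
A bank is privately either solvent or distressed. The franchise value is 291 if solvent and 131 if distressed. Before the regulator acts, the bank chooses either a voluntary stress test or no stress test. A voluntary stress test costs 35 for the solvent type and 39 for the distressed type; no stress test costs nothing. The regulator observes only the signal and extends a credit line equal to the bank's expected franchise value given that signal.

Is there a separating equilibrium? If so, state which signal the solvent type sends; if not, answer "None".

None

Try solvent → stress test, distressed → no stress test:
  Under separation the regulator infers type exactly: stress test → solvent (pays 291), no stress test → distressed (pays 131).
  Solvent: stress test gives 291 − 35 = 256; no stress test gives 131 − 0 = 131. No deviation. ✓
  Distressed: no stress test gives 131 − 0 = 131; stress test gives 291 − 39 = 252. Would deviate. ✗
Try solvent → no stress test, distressed → stress test:
  Under separation the regulator infers type exactly: no stress test → solvent (pays 291), stress test → distressed (pays 131).
  Solvent: no stress test gives 291 − 0 = 291; stress test gives 131 − 35 = 96. No deviation. ✓
  Distressed: stress test gives 131 − 39 = 92; no stress test gives 291 − 0 = 291. Would deviate. ✗
Neither assignment is incentive-compatible.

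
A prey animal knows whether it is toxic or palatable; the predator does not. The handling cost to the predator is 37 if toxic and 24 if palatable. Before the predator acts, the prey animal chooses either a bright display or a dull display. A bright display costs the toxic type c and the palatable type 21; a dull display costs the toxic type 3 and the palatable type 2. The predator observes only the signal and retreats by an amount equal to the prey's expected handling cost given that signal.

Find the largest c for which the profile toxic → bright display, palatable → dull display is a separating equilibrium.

Under separation: bright display → toxic (pays 37); dull display → palatable (pays 24).
Palatable: 24 − 2 = 22 ≥ 37 − 21 = 16. Holds regardless of c. ✓
Toxic: 37 − c ≥ 24 − 3, so c ≤ 37 − 21 = 16.

16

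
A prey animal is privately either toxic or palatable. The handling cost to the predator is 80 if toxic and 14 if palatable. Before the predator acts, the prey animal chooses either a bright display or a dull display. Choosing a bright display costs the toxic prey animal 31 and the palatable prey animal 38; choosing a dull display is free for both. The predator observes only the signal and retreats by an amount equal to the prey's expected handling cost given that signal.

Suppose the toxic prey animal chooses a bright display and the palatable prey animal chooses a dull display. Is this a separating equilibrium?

If types separate, bright display earns payment 80 and dull display earns 14.
Toxic: bright display gives 80 − 31 = 49; dull display gives 14 − 0 = 14. No deviation. ✓
Palatable: dull display gives 14 − 0 = 14; bright display gives 80 − 38 = 42. Would deviate. ✗

No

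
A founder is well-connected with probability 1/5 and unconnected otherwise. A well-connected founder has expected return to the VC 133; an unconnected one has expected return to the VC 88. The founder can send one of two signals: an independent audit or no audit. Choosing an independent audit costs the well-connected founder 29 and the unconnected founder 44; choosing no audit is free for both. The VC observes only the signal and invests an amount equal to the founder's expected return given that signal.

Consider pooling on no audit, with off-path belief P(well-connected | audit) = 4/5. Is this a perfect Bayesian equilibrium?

At the pooled signal (no audit) the VC holds the prior 1/5 and pays 1/5·133 + 4/5·88 = 97. Off-path (audit) belief 4/5 gives 4/5·133 + 1/5·88 = 124.
Well-connected: no audit gives 97 − 0 = 97; audit gives 124 − 29 = 95. Stays. ✓
Unconnected: no audit gives 97 − 0 = 97; audit gives 124 − 44 = 80. Stays. ✓

Yes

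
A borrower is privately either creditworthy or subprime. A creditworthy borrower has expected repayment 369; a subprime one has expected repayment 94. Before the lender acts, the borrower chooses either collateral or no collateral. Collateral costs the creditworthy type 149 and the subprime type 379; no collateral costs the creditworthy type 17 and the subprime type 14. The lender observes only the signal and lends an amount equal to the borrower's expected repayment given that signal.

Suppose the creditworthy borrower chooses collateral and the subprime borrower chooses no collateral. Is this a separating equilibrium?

If types separate, collateral earns payment 369 and no collateral earns 94.
Creditworthy: collateral gives 369 − 149 = 220; no collateral gives 94 − 17 = 77. No deviation. ✓
Subprime: no collateral gives 94 − 14 = 80; collateral gives 369 − 379 = -10. No deviation. ✓
Neither type gains from mimicking the other.

Yes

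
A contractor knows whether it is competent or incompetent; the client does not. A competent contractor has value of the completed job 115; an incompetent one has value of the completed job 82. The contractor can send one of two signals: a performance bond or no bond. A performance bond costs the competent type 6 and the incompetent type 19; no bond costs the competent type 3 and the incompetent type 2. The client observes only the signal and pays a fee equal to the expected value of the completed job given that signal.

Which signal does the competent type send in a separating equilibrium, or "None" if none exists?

None

Try competent → bond, incompetent → no bond:
  If types separate, bond earns payment 115 and no bond earns 82.
  Competent: bond gives 115 − 6 = 109; no bond gives 82 − 3 = 79. No deviation. ✓
  Incompetent: no bond gives 82 − 2 = 80; bond gives 115 − 19 = 96. Would deviate. ✗
Try competent → no bond, incompetent → bond:
  If types separate, no bond earns payment 115 and bond earns 82.
  Competent: no bond gives 115 − 3 = 112; bond gives 82 − 6 = 76. No deviation. ✓
  Incompetent: bond gives 82 − 19 = 63; no bond gives 115 − 2 = 113. Would deviate. ✗
Neither assignment is incentive-compatible.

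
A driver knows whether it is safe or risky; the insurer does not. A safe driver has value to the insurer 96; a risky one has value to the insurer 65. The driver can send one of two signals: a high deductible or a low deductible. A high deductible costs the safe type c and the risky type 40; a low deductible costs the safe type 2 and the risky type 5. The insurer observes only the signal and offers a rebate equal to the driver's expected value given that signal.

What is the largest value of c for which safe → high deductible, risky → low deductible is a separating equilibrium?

33

Under separation: high deductible → safe (pays 96); low deductible → risky (pays 65).
Risky: 65 − 5 = 60 ≥ 96 − 40 = 56. Holds regardless of c. ✓
Safe: 96 − c ≥ 65 − 2, so c ≤ 96 − 63 = 33.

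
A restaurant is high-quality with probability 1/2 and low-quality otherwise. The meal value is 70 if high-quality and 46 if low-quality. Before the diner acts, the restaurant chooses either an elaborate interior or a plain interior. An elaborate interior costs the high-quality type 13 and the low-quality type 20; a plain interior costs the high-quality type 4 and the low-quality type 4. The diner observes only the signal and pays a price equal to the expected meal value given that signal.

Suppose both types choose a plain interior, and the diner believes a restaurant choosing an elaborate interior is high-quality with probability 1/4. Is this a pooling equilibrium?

At the pooled signal (plain interior) the diner holds the prior 1/2 and pays 1/2·70 + 1/2·46 = 58. Off-path (elaborate interior) belief 1/4 gives 1/4·70 + 3/4·46 = 52.
High-quality: plain interior gives 58 − 4 = 54; elaborate interior gives 52 − 13 = 39. Stays. ✓
Low-quality: plain interior gives 58 − 4 = 54; elaborate interior gives 52 − 20 = 32. Stays. ✓

Yes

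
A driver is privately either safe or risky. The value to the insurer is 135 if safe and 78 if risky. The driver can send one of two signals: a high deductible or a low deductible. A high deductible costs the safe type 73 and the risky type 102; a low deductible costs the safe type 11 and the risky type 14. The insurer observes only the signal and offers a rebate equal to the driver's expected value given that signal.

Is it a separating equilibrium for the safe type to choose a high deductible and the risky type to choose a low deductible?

No

If types separate, high deductible earns payment 135 and low deductible earns 78.
Safe: high deductible gives 135 − 73 = 62; low deductible gives 78 − 11 = 67. Would deviate. ✗
Risky: low deductible gives 78 − 14 = 64; high deductible gives 135 − 102 = 33. No deviation. ✓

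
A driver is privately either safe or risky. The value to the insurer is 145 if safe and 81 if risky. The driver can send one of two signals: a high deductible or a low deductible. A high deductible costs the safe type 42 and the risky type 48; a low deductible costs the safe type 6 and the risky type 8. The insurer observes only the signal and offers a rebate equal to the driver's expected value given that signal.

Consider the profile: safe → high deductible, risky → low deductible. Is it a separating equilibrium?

No

Under separation the insurer infers type exactly: high deductible → safe (pays 145), low deductible → risky (pays 81).
Safe: high deductible gives 145 − 42 = 103; low deductible gives 81 − 6 = 75. No deviation. ✓
Risky: low deductible gives 81 − 8 = 73; high deductible gives 145 − 48 = 97. Would deviate. ✗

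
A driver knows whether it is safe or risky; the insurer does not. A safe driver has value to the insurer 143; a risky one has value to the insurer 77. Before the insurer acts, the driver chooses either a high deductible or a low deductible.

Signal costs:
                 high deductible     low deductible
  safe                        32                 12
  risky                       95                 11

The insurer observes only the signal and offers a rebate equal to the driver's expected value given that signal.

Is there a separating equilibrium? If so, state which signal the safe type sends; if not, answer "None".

Try safe → high deductible, risky → low deductible:
  If types separate, high deductible earns payment 143 and low deductible earns 77.
  Safe: high deductible gives 143 − 32 = 111; low deductible gives 77 − 12 = 65. No deviation. ✓
  Risky: low deductible gives 77 − 11 = 66; high deductible gives 143 − 95 = 48. No deviation. ✓
Both hold — the safe type sends high deductible.

high deductible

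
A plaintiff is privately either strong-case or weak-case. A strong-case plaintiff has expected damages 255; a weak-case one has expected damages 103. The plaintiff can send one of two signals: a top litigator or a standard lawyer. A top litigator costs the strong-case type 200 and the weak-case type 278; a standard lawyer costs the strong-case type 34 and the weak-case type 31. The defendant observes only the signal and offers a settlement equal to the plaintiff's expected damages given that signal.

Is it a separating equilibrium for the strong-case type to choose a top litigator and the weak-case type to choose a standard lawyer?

No

Under separation the defendant infers type exactly: top litigator → strong-case (pays 255), standard lawyer → weak-case (pays 103).
Strong-case: top litigator gives 255 − 200 = 55; standard lawyer gives 103 − 34 = 69. Would deviate. ✗
Weak-case: standard lawyer gives 103 − 31 = 72; top litigator gives 255 − 278 = -23. No deviation. ✓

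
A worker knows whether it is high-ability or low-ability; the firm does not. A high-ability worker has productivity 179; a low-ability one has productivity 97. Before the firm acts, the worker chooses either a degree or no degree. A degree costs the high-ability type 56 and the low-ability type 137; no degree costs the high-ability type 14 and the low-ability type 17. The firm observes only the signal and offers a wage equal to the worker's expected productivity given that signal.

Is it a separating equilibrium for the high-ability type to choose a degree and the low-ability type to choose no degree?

Yes

If types separate, degree earns payment 179 and no degree earns 97.
High-ability: degree gives 179 − 56 = 123; no degree gives 97 − 14 = 83. No deviation. ✓
Low-ability: no degree gives 97 − 17 = 80; degree gives 179 − 137 = 42. No deviation. ✓
Both incentive constraints hold.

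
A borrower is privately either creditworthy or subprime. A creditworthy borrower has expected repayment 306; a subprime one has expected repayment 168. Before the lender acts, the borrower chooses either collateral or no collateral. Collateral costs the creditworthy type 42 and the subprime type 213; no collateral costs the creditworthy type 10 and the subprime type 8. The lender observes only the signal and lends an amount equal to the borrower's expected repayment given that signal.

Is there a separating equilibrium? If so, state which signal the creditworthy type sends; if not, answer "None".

Try creditworthy → collateral, subprime → no collateral:
  Under separation the lender infers type exactly: collateral → creditworthy (pays 306), no collateral → subprime (pays 168).
  Creditworthy: collateral gives 306 − 42 = 264; no collateral gives 168 − 10 = 158. No deviation. ✓
  Subprime: no collateral gives 168 − 8 = 160; collateral gives 306 − 213 = 93. No deviation. ✓
Both hold — the creditworthy type sends collateral.

collateral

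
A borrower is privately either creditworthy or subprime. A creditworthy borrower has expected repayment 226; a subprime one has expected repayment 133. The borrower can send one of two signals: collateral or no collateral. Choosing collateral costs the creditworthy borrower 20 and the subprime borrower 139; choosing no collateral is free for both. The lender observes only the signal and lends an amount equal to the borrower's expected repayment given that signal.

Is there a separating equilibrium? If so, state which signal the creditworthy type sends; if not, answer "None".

collateral

Try creditworthy → collateral, subprime → no collateral:
  If types separate, collateral earns payment 226 and no collateral earns 133.
  Creditworthy: collateral gives 226 − 20 = 206; no collateral gives 133 − 0 = 133. No deviation. ✓
  Subprime: no collateral gives 133 − 0 = 133; collateral gives 226 − 139 = 87. No deviation. ✓
Both hold — the creditworthy type sends collateral.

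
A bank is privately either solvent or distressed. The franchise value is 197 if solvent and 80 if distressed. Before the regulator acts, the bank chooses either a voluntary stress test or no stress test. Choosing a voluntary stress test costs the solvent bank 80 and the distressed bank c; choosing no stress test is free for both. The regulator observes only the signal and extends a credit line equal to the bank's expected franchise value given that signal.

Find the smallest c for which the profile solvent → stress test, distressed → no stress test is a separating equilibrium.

Under separation: stress test → solvent (pays 197); no stress test → distressed (pays 80).
Solvent: 197 − 80 = 117 ≥ 80 − 0 = 80. Holds regardless of c. ✓
Distressed: 80 − 0 ≥ 197 − c, so c ≥ 197 − 80 = 117.

117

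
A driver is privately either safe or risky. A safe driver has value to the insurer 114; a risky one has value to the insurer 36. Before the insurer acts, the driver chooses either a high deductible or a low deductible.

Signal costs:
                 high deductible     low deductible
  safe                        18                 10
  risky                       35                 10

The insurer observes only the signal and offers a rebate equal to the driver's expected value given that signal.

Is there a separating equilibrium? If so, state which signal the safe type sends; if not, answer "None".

None

Try safe → high deductible, risky → low deductible:
  If types separate, high deductible earns payment 114 and low deductible earns 36.
  Safe: high deductible gives 114 − 18 = 96; low deductible gives 36 − 10 = 26. No deviation. ✓
  Risky: low deductible gives 36 − 10 = 26; high deductible gives 114 − 35 = 79. Would deviate. ✗
Try safe → low deductible, risky → high deductible:
  If types separate, low deductible earns payment 114 and high deductible earns 36.
  Safe: low deductible gives 114 − 10 = 104; high deductible gives 36 − 18 = 18. No deviation. ✓
  Risky: high deductible gives 36 − 35 = 1; low deductible gives 114 − 10 = 104. Would deviate. ✗
Neither assignment is incentive-compatible.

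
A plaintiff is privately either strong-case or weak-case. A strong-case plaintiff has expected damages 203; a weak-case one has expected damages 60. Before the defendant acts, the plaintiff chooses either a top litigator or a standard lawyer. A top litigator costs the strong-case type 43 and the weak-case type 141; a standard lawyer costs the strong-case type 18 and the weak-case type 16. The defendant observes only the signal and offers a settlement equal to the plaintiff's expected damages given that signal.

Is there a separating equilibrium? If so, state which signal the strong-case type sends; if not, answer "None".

None

Try strong-case → top litigator, weak-case → standard lawyer:
  If types separate, top litigator earns payment 203 and standard lawyer earns 60.
  Strong-case: top litigator gives 203 − 43 = 160; standard lawyer gives 60 − 18 = 42. No deviation. ✓
  Weak-case: standard lawyer gives 60 − 16 = 44; top litigator gives 203 − 141 = 62. Would deviate. ✗
Try strong-case → standard lawyer, weak-case → top litigator:
  If types separate, standard lawyer earns payment 203 and top litigator earns 60.
  Strong-case: standard lawyer gives 203 − 18 = 185; top litigator gives 60 − 43 = 17. No deviation. ✓
  Weak-case: top litigator gives 60 − 141 = -81; standard lawyer gives 203 − 16 = 187. Would deviate. ✗
Neither assignment is incentive-compatible.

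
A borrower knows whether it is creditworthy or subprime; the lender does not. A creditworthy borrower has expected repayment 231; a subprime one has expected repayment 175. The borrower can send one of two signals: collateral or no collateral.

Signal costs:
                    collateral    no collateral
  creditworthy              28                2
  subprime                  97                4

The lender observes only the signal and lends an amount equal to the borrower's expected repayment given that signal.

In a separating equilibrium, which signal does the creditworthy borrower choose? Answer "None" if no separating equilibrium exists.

collateral

Try creditworthy → collateral, subprime → no collateral:
  If types separate, collateral earns payment 231 and no collateral earns 175.
  Creditworthy: collateral gives 231 − 28 = 203; no collateral gives 175 − 2 = 173. No deviation. ✓
  Subprime: no collateral gives 175 − 4 = 171; collateral gives 231 − 97 = 134. No deviation. ✓
Both hold — the creditworthy type sends collateral.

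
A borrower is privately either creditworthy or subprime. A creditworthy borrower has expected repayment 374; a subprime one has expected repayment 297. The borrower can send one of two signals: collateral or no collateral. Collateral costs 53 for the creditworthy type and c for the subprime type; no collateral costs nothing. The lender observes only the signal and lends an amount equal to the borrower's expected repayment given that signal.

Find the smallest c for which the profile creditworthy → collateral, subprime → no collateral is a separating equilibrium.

77

Under separation: collateral → creditworthy (pays 374); no collateral → subprime (pays 297).
Creditworthy: 374 − 53 = 321 ≥ 297 − 0 = 297. Holds regardless of c. ✓
Subprime: 297 − 0 ≥ 374 − c, so c ≥ 374 − 297 = 77.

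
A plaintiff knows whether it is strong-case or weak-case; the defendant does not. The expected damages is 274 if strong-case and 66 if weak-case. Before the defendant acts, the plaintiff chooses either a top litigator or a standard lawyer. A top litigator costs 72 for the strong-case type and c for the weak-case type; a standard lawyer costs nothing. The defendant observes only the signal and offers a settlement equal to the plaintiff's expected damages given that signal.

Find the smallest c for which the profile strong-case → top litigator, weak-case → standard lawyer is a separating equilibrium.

208

Under separation: top litigator → strong-case (pays 274); standard lawyer → weak-case (pays 66).
Strong-case: 274 − 72 = 202 ≥ 66 − 0 = 66. Holds regardless of c. ✓
Weak-case: 66 − 0 ≥ 274 − c, so c ≥ 274 − 66 = 208.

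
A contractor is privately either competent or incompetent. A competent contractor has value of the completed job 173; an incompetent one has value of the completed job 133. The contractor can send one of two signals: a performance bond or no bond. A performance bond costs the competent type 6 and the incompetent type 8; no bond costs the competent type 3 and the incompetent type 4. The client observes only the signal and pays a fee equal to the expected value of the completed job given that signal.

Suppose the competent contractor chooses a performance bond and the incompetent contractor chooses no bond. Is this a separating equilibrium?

If types separate, bond earns payment 173 and no bond earns 133.
Competent: bond gives 173 − 6 = 167; no bond gives 133 − 3 = 130. No deviation. ✓
Incompetent: no bond gives 133 − 4 = 129; bond gives 173 − 8 = 165. Would deviate. ✗

No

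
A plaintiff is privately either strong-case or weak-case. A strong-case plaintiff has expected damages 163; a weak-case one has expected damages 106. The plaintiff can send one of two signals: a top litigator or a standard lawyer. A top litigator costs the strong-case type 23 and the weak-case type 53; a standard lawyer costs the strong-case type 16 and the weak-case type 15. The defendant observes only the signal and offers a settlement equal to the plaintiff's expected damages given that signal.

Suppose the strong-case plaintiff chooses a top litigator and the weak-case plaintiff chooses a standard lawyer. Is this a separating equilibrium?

Under separation the defendant infers type exactly: top litigator → strong-case (pays 163), standard lawyer → weak-case (pays 106).
Strong-case: top litigator gives 163 − 23 = 140; standard lawyer gives 106 − 16 = 90. No deviation. ✓
Weak-case: standard lawyer gives 106 − 15 = 91; top litigator gives 163 − 53 = 110. Would deviate. ✗

No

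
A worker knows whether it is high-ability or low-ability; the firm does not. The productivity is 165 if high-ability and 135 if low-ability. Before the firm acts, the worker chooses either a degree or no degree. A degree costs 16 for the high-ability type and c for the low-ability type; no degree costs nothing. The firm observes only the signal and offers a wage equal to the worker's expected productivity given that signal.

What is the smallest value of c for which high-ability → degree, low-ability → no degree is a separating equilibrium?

30

Under separation: degree → high-ability (pays 165); no degree → low-ability (pays 135).
High-ability: 165 − 16 = 149 ≥ 135 − 0 = 135. Holds regardless of c. ✓
Low-ability: 135 − 0 ≥ 165 − c, so c ≥ 165 − 135 = 30.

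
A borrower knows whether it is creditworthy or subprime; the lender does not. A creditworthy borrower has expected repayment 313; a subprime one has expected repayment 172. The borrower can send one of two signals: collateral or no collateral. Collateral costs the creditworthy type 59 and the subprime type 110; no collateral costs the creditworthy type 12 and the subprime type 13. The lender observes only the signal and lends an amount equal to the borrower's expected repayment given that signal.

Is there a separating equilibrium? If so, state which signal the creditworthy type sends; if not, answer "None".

Try creditworthy → collateral, subprime → no collateral:
  If types separate, collateral earns payment 313 and no collateral earns 172.
  Creditworthy: collateral gives 313 − 59 = 254; no collateral gives 172 − 12 = 160. No deviation. ✓
  Subprime: no collateral gives 172 − 13 = 159; collateral gives 313 − 110 = 203. Would deviate. ✗
Try creditworthy → no collateral, subprime → collateral:
  If types separate, no collateral earns payment 313 and collateral earns 172.
  Creditworthy: no collateral gives 313 − 12 = 301; collateral gives 172 − 59 = 113. No deviation. ✓
  Subprime: collateral gives 172 − 110 = 62; no collateral gives 313 − 13 = 300. Would deviate. ✗
Neither assignment is incentive-compatible.

None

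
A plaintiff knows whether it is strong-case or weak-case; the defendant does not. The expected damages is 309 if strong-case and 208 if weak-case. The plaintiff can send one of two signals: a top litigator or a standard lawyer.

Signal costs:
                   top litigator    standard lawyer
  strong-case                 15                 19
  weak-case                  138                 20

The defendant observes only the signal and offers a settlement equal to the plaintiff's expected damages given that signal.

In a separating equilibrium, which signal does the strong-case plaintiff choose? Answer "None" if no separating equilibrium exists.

Try strong-case → top litigator, weak-case → standard lawyer:
  If types separate, top litigator earns payment 309 and standard lawyer earns 208.
  Strong-case: top litigator gives 309 − 15 = 294; standard lawyer gives 208 − 19 = 189. No deviation. ✓
  Weak-case: standard lawyer gives 208 − 20 = 188; top litigator gives 309 − 138 = 171. No deviation. ✓
Both hold — the strong-case type sends top litigator.

top litigator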